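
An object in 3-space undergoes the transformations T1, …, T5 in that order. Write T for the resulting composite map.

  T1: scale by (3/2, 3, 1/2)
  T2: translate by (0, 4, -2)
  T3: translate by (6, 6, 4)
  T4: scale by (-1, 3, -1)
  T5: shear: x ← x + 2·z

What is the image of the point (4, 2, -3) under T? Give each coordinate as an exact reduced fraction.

T(p) = (-13, 48, -1/2)

T1 scale by (3/2, 3, 1/2): (4, 2, -3) → (6, 6, -3/2)
T2 translate by (0, 4, -2): (6, 6, -3/2) → (6, 10, -7/2)
T3 translate by (6, 6, 4): (6, 10, -7/2) → (12, 16, 1/2)
T4 scale by (-1, 3, -1): (12, 16, 1/2) → (-12, 48, -1/2)
T5 shear: x ← x + 2·z: (-12, 48, -1/2) → (-13, 48, -1/2)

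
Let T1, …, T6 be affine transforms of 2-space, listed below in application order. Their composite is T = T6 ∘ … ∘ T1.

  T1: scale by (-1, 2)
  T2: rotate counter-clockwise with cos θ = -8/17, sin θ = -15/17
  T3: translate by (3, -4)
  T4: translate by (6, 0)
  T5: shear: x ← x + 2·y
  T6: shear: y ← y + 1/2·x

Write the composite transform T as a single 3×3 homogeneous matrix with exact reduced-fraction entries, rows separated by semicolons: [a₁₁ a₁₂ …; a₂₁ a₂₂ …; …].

T1 = [-1 0 0; 0 2 0; 0 0 1]
T2·T1 = [8/17 30/17 0; 15/17 -16/17 0; 0 0 1]
T3·…·T1 = [8/17 30/17 3; 15/17 -16/17 -4; 0 0 1]
T4·…·T1 = [8/17 30/17 9; 15/17 -16/17 -4; 0 0 1]
T5·…·T1 = [38/17 -2/17 1; 15/17 -16/17 -4; 0 0 1]
T6·…·T1 = [38/17 -2/17 1; 2 -1 -7/2; 0 0 1]

T = [38/17 -2/17 1; 2 -1 -7/2; 0 0 1]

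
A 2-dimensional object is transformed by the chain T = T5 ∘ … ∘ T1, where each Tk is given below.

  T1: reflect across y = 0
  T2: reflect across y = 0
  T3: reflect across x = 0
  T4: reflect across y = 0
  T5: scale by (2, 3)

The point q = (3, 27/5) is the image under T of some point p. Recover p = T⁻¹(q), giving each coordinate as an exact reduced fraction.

T1 = [1 0 0; 0 -1 0; 0 0 1]
T2·T1 = [1 0 0; 0 1 0; 0 0 1]
T3·…·T1 = [-1 0 0; 0 1 0; 0 0 1]
T4·…·T1 = [-1 0 0; 0 -1 0; 0 0 1]
T5·…·T1 = [-2 0 0; 0 -3 0; 0 0 1]
det M = 6; M⁻¹ = [-1/2 0 0; 0 -1/3 0; 0 0 1]
M⁻¹ · (3, 27/5)ᵀ = (-3/2, -9/5)ᵀ

p = (-3/2, -9/5)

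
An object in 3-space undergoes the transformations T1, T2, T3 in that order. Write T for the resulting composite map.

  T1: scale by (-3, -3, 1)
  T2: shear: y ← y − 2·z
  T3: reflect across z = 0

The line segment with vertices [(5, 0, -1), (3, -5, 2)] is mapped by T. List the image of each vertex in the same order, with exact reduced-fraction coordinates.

T1 scale by (-3, -3, 1): (5, 0, -1) → (-15, 0, -1); (3, -5, 2) → (-9, 15, 2)
T2 shear: y ← y − 2·z: (-15, 0, -1) → (-15, 2, -1); (-9, 15, 2) → (-9, 11, 2)
T3 reflect across z = 0: (-15, 2, -1) → (-15, 2, 1); (-9, 11, 2) → (-9, 11, -2)

image vertices: (-15, 2, 1), (-9, 11, -2)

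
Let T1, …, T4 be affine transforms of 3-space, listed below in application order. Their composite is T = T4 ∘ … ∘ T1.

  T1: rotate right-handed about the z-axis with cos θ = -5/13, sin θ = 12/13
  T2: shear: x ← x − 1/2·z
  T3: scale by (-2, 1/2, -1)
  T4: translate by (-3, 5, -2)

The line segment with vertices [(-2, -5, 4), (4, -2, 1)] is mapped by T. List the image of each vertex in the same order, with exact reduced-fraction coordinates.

T1 rotate right-handed about the z-axis with cos θ = -5/13, sin θ = 12/13: (-2, -5, 4) → (70/13, 1/13, 4); (4, -2, 1) → (4/13, 58/13, 1)
T2 shear: x ← x − 1/2·z: (70/13, 1/13, 4) → (44/13, 1/13, 4); (4/13, 58/13, 1) → (-5/26, 58/13, 1)
T3 scale by (-2, 1/2, -1): (44/13, 1/13, 4) → (-88/13, 1/26, -4); (-5/26, 58/13, 1) → (5/13, 29/13, -1)
T4 translate by (-3, 5, -2): (-88/13, 1/26, -4) → (-127/13, 131/26, -6); (5/13, 29/13, -1) → (-34/13, 94/13, -3)

image vertices: (-127/13, 131/26, -6), (-34/13, 94/13, -3)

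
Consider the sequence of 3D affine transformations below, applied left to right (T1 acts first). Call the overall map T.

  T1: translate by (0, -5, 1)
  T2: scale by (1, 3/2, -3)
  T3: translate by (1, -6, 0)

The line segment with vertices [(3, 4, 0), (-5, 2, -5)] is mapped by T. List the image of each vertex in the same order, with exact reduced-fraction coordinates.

T1 translate by (0, -5, 1): (3, 4, 0) → (3, -1, 1); (-5, 2, -5) → (-5, -3, -4)
T2 scale by (1, 3/2, -3): (3, -1, 1) → (3, -3/2, -3); (-5, -3, -4) → (-5, -9/2, 12)
T3 translate by (1, -6, 0): (3, -3/2, -3) → (4, -15/2, -3); (-5, -9/2, 12) → (-4, -21/2, 12)

image vertices: (4, -15/2, -3), (-4, -21/2, 12)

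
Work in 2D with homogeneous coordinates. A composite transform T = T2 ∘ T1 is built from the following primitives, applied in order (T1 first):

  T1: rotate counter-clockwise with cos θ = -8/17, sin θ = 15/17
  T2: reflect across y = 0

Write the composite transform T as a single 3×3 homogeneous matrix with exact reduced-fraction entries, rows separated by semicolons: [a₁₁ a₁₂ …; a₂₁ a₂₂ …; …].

T = [-8/17 -15/17 0; -15/17 8/17 0; 0 0 1]

T1 = [-8/17 -15/17 0; 15/17 -8/17 0; 0 0 1]
T2·T1 = [-8/17 -15/17 0; -15/17 8/17 0; 0 0 1]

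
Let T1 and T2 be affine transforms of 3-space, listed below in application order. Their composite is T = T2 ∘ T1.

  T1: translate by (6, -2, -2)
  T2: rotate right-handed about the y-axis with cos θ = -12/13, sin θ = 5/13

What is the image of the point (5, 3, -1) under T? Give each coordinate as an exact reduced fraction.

T1 translate by (6, -2, -2): (5, 3, -1) → (11, 1, -3)
T2 rotate right-handed about the y-axis with cos θ = -12/13, sin θ = 5/13: (11, 1, -3) → (-147/13, 1, -19/13)

T(p) = (-147/13, 1, -19/13)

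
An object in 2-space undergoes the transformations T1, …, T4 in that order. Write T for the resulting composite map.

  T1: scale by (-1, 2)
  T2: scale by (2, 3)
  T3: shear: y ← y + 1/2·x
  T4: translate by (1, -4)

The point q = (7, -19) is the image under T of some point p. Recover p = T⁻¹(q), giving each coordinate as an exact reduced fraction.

p = (-3, -3)

T1 = [-1 0 0; 0 2 0; 0 0 1]
T2·T1 = [-2 0 0; 0 6 0; 0 0 1]
T3·…·T1 = [-2 0 0; -1 6 0; 0 0 1]
T4·…·T1 = [-2 0 1; -1 6 -4; 0 0 1]
det M = -12; M⁻¹ = [-1/2 0 1/2; -1/12 1/6 3/4; 0 0 1]
M⁻¹ · (7, -19)ᵀ = (-3, -3)ᵀ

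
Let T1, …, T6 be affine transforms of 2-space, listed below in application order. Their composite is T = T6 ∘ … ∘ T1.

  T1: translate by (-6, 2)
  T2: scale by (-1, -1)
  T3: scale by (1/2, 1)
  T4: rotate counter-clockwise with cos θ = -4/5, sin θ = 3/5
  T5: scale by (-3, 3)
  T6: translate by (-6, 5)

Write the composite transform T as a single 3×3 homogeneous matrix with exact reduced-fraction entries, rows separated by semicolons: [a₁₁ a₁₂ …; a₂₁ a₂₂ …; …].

T = [-6/5 -9/5 -12/5; -9/10 12/5 76/5; 0 0 1]

T1 = [1 0 -6; 0 1 2; 0 0 1]
T2·T1 = [-1 0 6; 0 -1 -2; 0 0 1]
T3·…·T1 = [-1/2 0 3; 0 -1 -2; 0 0 1]
T4·…·T1 = [2/5 3/5 -6/5; -3/10 4/5 17/5; 0 0 1]
T5·…·T1 = [-6/5 -9/5 18/5; -9/10 12/5 51/5; 0 0 1]
T6·…·T1 = [-6/5 -9/5 -12/5; -9/10 12/5 76/5; 0 0 1]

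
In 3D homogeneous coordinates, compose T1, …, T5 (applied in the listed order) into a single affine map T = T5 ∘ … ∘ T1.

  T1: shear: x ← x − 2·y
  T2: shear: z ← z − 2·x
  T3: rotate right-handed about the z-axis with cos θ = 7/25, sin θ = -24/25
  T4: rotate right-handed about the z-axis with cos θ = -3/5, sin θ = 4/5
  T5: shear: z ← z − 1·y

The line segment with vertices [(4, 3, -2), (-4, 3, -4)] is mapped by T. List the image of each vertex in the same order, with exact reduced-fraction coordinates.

T1 shear: x ← x − 2·y: (4, 3, -2) → (-2, 3, -2); (-4, 3, -4) → (-10, 3, -4)
T2 shear: z ← z − 2·x: (-2, 3, -2) → (-2, 3, 2); (-10, 3, -4) → (-10, 3, 16)
T3 rotate right-handed about the z-axis with cos θ = 7/25, sin θ = -24/25: (-2, 3, 2) → (58/25, 69/25, 2); (-10, 3, 16) → (2/25, 261/25, 16)
T4 rotate right-handed about the z-axis with cos θ = -3/5, sin θ = 4/5: (58/25, 69/25, 2) → (-18/5, 1/5, 2); (2/25, 261/25, 16) → (-42/5, -31/5, 16)
T5 shear: z ← z − 1·y: (-18/5, 1/5, 2) → (-18/5, 1/5, 9/5); (-42/5, -31/5, 16) → (-42/5, -31/5, 111/5)

image vertices: (-18/5, 1/5, 9/5), (-42/5, -31/5, 111/5)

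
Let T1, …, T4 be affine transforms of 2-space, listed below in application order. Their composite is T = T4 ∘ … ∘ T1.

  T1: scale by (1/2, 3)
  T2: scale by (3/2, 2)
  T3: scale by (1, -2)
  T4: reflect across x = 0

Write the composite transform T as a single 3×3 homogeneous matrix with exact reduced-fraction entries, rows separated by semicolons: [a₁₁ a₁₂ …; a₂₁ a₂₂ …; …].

T = [-3/4 0 0; 0 -12 0; 0 0 1]

T1 = [1/2 0 0; 0 3 0; 0 0 1]
T2·T1 = [3/4 0 0; 0 6 0; 0 0 1]
T3·…·T1 = [3/4 0 0; 0 -12 0; 0 0 1]
T4·…·T1 = [-3/4 0 0; 0 -12 0; 0 0 1]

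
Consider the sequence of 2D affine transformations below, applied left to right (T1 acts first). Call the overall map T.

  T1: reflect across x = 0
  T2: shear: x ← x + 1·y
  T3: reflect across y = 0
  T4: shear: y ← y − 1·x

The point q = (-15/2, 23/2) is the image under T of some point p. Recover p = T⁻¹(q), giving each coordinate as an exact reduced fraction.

T1 = [-1 0 0; 0 1 0; 0 0 1]
T2·T1 = [-1 1 0; 0 1 0; 0 0 1]
T3·…·T1 = [-1 1 0; 0 -1 0; 0 0 1]
T4·…·T1 = [-1 1 0; 1 -2 0; 0 0 1]
det M = 1; M⁻¹ = [-2 -1 0; -1 -1 0; 0 0 1]
M⁻¹ · (-15/2, 23/2)ᵀ = (7/2, -4)ᵀ

p = (7/2, -4)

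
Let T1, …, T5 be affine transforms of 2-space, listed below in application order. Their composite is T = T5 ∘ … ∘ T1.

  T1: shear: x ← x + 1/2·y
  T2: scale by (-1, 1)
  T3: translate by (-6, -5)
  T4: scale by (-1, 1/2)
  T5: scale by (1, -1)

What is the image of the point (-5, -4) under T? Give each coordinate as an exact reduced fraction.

T1 shear: x ← x + 1/2·y: (-5, -4) → (-7, -4)
T2 scale by (-1, 1): (-7, -4) → (7, -4)
T3 translate by (-6, -5): (7, -4) → (1, -9)
T4 scale by (-1, 1/2): (1, -9) → (-1, -9/2)
T5 scale by (1, -1): (-1, -9/2) → (-1, 9/2)

T(p) = (-1, 9/2)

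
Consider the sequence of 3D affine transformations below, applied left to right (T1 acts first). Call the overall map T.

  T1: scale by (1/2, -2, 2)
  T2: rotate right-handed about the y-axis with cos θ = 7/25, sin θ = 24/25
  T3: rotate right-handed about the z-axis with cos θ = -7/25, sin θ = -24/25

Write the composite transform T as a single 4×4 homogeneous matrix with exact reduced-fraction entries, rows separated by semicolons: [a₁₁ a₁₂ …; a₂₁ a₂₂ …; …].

T1 = [1/2 0 0 0; 0 -2 0 0; 0 0 2 0; 0 0 0 1]
T2·T1 = [7/50 0 48/25 0; 0 -2 0 0; -12/25 0 14/25 0; 0 0 0 1]
T3·…·T1 = [-49/1250 -48/25 -336/625 0; -84/625 14/25 -1152/625 0; -12/25 0 14/25 0; 0 0 0 1]

T = [-49/1250 -48/25 -336/625 0; -84/625 14/25 -1152/625 0; -12/25 0 14/25 0; 0 0 0 1]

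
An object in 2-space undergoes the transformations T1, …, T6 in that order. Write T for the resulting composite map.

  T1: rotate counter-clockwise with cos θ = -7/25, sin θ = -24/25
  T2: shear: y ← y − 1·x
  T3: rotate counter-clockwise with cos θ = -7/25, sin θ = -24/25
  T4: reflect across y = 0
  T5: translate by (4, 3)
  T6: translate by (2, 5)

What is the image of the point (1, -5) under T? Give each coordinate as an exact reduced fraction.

T(p) = (7951/625, 2918/625)

T1 rotate counter-clockwise with cos θ = -7/25, sin θ = -24/25: (1, -5) → (-127/25, 11/25)
T2 shear: y ← y − 1·x: (-127/25, 11/25) → (-127/25, 138/25)
T3 rotate counter-clockwise with cos θ = -7/25, sin θ = -24/25: (-127/25, 138/25) → (4201/625, 2082/625)
T4 reflect across y = 0: (4201/625, 2082/625) → (4201/625, -2082/625)
T5 translate by (4, 3): (4201/625, -2082/625) → (6701/625, -207/625)
T6 translate by (2, 5): (6701/625, -207/625) → (7951/625, 2918/625)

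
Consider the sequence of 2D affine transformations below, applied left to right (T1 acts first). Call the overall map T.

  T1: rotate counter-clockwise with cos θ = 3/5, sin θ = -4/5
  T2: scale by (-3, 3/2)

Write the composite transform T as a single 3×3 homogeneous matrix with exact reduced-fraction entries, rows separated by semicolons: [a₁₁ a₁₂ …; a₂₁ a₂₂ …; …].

T = [-9/5 -12/5 0; -6/5 9/10 0; 0 0 1]

T1 = [3/5 4/5 0; -4/5 3/5 0; 0 0 1]
T2·T1 = [-9/5 -12/5 0; -6/5 9/10 0; 0 0 1]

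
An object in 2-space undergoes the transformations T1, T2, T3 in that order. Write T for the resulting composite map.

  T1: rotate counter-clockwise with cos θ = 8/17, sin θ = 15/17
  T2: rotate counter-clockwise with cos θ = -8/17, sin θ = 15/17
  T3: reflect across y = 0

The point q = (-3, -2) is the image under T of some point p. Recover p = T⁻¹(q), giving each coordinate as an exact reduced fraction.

p = (3, -2)

T1 = [8/17 -15/17 0; 15/17 8/17 0; 0 0 1]
T2·T1 = [-1 0 0; 0 -1 0; 0 0 1]
T3·…·T1 = [-1 0 0; 0 1 0; 0 0 1]
det M = -1; M⁻¹ = [-1 0 0; 0 1 0; 0 0 1]
M⁻¹ · (-3, -2)ᵀ = (3, -2)ᵀ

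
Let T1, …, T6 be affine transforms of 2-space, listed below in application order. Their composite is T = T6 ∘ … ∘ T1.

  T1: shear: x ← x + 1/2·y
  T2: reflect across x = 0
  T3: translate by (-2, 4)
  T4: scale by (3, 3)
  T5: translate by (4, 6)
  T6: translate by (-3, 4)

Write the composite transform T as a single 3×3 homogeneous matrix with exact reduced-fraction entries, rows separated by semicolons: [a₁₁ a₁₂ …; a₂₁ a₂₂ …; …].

T1 = [1 1/2 0; 0 1 0; 0 0 1]
T2·T1 = [-1 -1/2 0; 0 1 0; 0 0 1]
T3·…·T1 = [-1 -1/2 -2; 0 1 4; 0 0 1]
T4·…·T1 = [-3 -3/2 -6; 0 3 12; 0 0 1]
T5·…·T1 = [-3 -3/2 -2; 0 3 18; 0 0 1]
T6·…·T1 = [-3 -3/2 -5; 0 3 22; 0 0 1]

T = [-3 -3/2 -5; 0 3 22; 0 0 1]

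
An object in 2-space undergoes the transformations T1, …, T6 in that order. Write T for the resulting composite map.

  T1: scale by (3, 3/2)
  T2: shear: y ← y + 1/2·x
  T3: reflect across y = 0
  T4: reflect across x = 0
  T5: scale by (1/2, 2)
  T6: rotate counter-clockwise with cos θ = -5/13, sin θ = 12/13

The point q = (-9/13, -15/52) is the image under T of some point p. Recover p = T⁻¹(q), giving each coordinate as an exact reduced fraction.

p = (0, -1/4)

T1 = [3 0 0; 0 3/2 0; 0 0 1]
T2·T1 = [3 0 0; 3/2 3/2 0; 0 0 1]
T3·…·T1 = [3 0 0; -3/2 -3/2 0; 0 0 1]
T4·…·T1 = [-3 0 0; -3/2 -3/2 0; 0 0 1]
T5·…·T1 = [-3/2 0 0; -3 -3 0; 0 0 1]
T6·…·T1 = [87/26 36/13 0; -3/13 15/13 0; 0 0 1]
det M = 9/2; M⁻¹ = [10/39 -8/13 0; 2/39 29/39 0; 0 0 1]
M⁻¹ · (-9/13, -15/52)ᵀ = (0, -1/4)ᵀ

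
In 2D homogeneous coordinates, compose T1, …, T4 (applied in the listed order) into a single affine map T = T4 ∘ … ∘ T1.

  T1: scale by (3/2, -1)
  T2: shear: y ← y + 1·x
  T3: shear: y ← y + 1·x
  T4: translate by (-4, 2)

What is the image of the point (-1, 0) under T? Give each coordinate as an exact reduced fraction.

T(p) = (-11/2, -1)

T1 scale by (3/2, -1): (-1, 0) → (-3/2, 0)
T2 shear: y ← y + 1·x: (-3/2, 0) → (-3/2, -3/2)
T3 shear: y ← y + 1·x: (-3/2, -3/2) → (-3/2, -3)
T4 translate by (-4, 2): (-3/2, -3) → (-11/2, -1)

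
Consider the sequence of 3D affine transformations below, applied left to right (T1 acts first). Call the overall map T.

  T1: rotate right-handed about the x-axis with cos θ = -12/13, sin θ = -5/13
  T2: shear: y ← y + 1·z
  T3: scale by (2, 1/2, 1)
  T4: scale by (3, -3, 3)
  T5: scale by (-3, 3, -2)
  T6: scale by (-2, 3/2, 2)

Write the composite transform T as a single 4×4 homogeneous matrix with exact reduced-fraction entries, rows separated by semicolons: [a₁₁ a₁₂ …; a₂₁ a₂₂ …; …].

T = [36 0 0 0; 0 459/52 189/52 0; 0 60/13 144/13 0; 0 0 0 1]

T1 = [1 0 0 0; 0 -12/13 5/13 0; 0 -5/13 -12/13 0; 0 0 0 1]
T2·T1 = [1 0 0 0; 0 -17/13 -7/13 0; 0 -5/13 -12/13 0; 0 0 0 1]
T3·…·T1 = [2 0 0 0; 0 -17/26 -7/26 0; 0 -5/13 -12/13 0; 0 0 0 1]
T4·…·T1 = [6 0 0 0; 0 51/26 21/26 0; 0 -15/13 -36/13 0; 0 0 0 1]
T5·…·T1 = [-18 0 0 0; 0 153/26 63/26 0; 0 30/13 72/13 0; 0 0 0 1]
T6·…·T1 = [36 0 0 0; 0 459/52 189/52 0; 0 60/13 144/13 0; 0 0 0 1]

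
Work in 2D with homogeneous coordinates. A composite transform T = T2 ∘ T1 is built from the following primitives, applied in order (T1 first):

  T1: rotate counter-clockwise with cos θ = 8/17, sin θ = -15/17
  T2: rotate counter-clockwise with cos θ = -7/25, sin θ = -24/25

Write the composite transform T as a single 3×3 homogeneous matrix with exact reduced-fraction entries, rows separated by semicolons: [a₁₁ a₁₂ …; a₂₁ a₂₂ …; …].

T = [-416/425 87/425 0; -87/425 -416/425 0; 0 0 1]

T1 = [8/17 15/17 0; -15/17 8/17 0; 0 0 1]
T2·T1 = [-416/425 87/425 0; -87/425 -416/425 0; 0 0 1]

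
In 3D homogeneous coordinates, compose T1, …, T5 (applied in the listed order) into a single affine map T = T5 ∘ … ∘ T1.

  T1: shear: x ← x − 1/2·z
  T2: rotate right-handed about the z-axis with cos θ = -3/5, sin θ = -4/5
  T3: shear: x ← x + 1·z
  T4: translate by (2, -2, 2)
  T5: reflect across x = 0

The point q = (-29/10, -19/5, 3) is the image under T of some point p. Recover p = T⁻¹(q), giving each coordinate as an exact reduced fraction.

p = (2, 1, 1)

T1 = [1 0 -1/2 0; 0 1 0 0; 0 0 1 0; 0 0 0 1]
T2·T1 = [-3/5 4/5 3/10 0; -4/5 -3/5 2/5 0; 0 0 1 0; 0 0 0 1]
T3·…·T1 = [-3/5 4/5 13/10 0; -4/5 -3/5 2/5 0; 0 0 1 0; 0 0 0 1]
T4·…·T1 = [-3/5 4/5 13/10 2; -4/5 -3/5 2/5 -2; 0 0 1 2; 0 0 0 1]
T5·…·T1 = [3/5 -4/5 -13/10 -2; -4/5 -3/5 2/5 -2; 0 0 1 2; 0 0 0 1]
det M = -1; M⁻¹ = [3/5 -4/5 11/10 -13/5; -4/5 -3/5 -4/5 -6/5; 0 0 1 -2; 0 0 0 1]
M⁻¹ · (-29/10, -19/5, 3)ᵀ = (2, 1, 1)ᵀ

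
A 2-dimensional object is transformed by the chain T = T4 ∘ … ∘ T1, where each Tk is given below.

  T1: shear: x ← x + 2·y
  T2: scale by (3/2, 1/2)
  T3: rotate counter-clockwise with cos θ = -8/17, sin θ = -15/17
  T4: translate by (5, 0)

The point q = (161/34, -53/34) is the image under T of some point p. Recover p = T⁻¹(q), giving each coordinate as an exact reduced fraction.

p = (-1, 1)

T1 = [1 2 0; 0 1 0; 0 0 1]
T2·T1 = [3/2 3 0; 0 1/2 0; 0 0 1]
T3·…·T1 = [-12/17 -33/34 0; -45/34 -49/17 0; 0 0 1]
T4·…·T1 = [-12/17 -33/34 5; -45/34 -49/17 0; 0 0 1]
det M = 3/4; M⁻¹ = [-196/51 22/17 980/51; 30/17 -16/17 -150/17; 0 0 1]
M⁻¹ · (161/34, -53/34)ᵀ = (-1, 1)ᵀ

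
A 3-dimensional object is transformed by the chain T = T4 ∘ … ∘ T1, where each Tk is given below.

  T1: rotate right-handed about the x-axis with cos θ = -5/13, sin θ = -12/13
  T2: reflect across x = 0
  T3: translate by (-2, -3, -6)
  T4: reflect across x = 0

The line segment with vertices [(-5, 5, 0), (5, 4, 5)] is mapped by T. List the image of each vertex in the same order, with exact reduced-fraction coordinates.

image vertices: (-3, -64/13, -138/13), (7, 1/13, -151/13)

T1 rotate right-handed about the x-axis with cos θ = -5/13, sin θ = -12/13: (-5, 5, 0) → (-5, -25/13, -60/13); (5, 4, 5) → (5, 40/13, -73/13)
T2 reflect across x = 0: (-5, -25/13, -60/13) → (5, -25/13, -60/13); (5, 40/13, -73/13) → (-5, 40/13, -73/13)
T3 translate by (-2, -3, -6): (5, -25/13, -60/13) → (3, -64/13, -138/13); (-5, 40/13, -73/13) → (-7, 1/13, -151/13)
T4 reflect across x = 0: (3, -64/13, -138/13) → (-3, -64/13, -138/13); (-7, 1/13, -151/13) → (7, 1/13, -151/13)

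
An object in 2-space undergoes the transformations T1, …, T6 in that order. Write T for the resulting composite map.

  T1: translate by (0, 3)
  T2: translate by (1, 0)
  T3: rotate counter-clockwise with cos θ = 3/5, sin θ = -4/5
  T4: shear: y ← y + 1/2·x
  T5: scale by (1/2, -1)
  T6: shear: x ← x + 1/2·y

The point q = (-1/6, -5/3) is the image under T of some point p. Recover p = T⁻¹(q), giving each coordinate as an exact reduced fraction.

p = (-1, -4/3)

T1 = [1 0 0; 0 1 3; 0 0 1]
T2·T1 = [1 0 1; 0 1 3; 0 0 1]
T3·…·T1 = [3/5 4/5 3; -4/5 3/5 1; 0 0 1]
T4·…·T1 = [3/5 4/5 3; -1/2 1 5/2; 0 0 1]
T5·…·T1 = [3/10 2/5 3/2; 1/2 -1 -5/2; 0 0 1]
T6·…·T1 = [11/20 -1/10 1/4; 1/2 -1 -5/2; 0 0 1]
det M = -1/2; M⁻¹ = [2 -1/5 -1; 1 -11/10 -3; 0 0 1]
M⁻¹ · (-1/6, -5/3)ᵀ = (-1, -4/3)ᵀ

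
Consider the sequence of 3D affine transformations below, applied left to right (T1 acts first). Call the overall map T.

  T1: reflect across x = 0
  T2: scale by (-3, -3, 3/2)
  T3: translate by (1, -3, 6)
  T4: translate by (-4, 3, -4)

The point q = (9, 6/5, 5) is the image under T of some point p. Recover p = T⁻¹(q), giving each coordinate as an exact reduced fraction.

T1 = [-1 0 0 0; 0 1 0 0; 0 0 1 0; 0 0 0 1]
T2·T1 = [3 0 0 0; 0 -3 0 0; 0 0 3/2 0; 0 0 0 1]
T3·…·T1 = [3 0 0 1; 0 -3 0 -3; 0 0 3/2 6; 0 0 0 1]
T4·…·T1 = [3 0 0 -3; 0 -3 0 0; 0 0 3/2 2; 0 0 0 1]
det M = -27/2; M⁻¹ = [1/3 0 0 1; 0 -1/3 0 0; 0 0 2/3 -4/3; 0 0 0 1]
M⁻¹ · (9, 6/5, 5)ᵀ = (4, -2/5, 2)ᵀ

p = (4, -2/5, 2)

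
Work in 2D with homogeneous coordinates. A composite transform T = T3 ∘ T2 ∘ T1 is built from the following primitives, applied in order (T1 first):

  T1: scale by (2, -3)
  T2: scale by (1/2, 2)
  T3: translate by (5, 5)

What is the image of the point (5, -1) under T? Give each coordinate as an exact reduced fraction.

T1 scale by (2, -3): (5, -1) → (10, 3)
T2 scale by (1/2, 2): (10, 3) → (5, 6)
T3 translate by (5, 5): (5, 6) → (10, 11)

T(p) = (10, 11)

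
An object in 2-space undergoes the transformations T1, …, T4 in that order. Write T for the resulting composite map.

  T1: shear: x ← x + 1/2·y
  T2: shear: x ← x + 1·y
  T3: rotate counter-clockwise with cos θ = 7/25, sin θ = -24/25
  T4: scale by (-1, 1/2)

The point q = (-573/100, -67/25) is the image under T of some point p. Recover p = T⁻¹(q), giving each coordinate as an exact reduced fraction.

p = (3/4, 4)

T1 = [1 1/2 0; 0 1 0; 0 0 1]
T2·T1 = [1 3/2 0; 0 1 0; 0 0 1]
T3·…·T1 = [7/25 69/50 0; -24/25 -29/25 0; 0 0 1]
T4·…·T1 = [-7/25 -69/50 0; -12/25 -29/50 0; 0 0 1]
det M = -1/2; M⁻¹ = [29/25 -69/25 0; -24/25 14/25 0; 0 0 1]
M⁻¹ · (-573/100, -67/25)ᵀ = (3/4, 4)ᵀ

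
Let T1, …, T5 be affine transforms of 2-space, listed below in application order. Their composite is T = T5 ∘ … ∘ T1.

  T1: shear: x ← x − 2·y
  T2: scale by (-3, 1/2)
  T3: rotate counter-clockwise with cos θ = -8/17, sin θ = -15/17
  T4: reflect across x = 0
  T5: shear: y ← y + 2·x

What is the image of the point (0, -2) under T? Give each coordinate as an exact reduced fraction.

T1 shear: x ← x − 2·y: (0, -2) → (4, -2)
T2 scale by (-3, 1/2): (4, -2) → (-12, -1)
T3 rotate counter-clockwise with cos θ = -8/17, sin θ = -15/17: (-12, -1) → (81/17, 188/17)
T4 reflect across x = 0: (81/17, 188/17) → (-81/17, 188/17)
T5 shear: y ← y + 2·x: (-81/17, 188/17) → (-81/17, 26/17)

T(p) = (-81/17, 26/17)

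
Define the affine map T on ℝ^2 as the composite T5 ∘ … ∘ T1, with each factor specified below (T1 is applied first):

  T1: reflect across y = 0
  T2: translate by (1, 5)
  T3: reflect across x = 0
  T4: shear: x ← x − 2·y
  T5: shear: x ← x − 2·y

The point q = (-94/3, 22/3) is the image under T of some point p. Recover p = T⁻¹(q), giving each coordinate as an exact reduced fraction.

p = (1, -7/3)

T1 = [1 0 0; 0 -1 0; 0 0 1]
T2·T1 = [1 0 1; 0 -1 5; 0 0 1]
T3·…·T1 = [-1 0 -1; 0 -1 5; 0 0 1]
T4·…·T1 = [-1 2 -11; 0 -1 5; 0 0 1]
T5·…·T1 = [-1 4 -21; 0 -1 5; 0 0 1]
det M = 1; M⁻¹ = [-1 -4 -1; 0 -1 5; 0 0 1]
M⁻¹ · (-94/3, 22/3)ᵀ = (1, -7/3)ᵀ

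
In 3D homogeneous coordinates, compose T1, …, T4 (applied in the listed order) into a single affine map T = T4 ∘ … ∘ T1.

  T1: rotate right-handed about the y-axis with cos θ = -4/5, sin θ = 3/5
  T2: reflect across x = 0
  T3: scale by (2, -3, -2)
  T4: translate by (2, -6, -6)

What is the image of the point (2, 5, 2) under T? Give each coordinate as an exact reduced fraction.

T1 rotate right-handed about the y-axis with cos θ = -4/5, sin θ = 3/5: (2, 5, 2) → (-2/5, 5, -14/5)
T2 reflect across x = 0: (-2/5, 5, -14/5) → (2/5, 5, -14/5)
T3 scale by (2, -3, -2): (2/5, 5, -14/5) → (4/5, -15, 28/5)
T4 translate by (2, -6, -6): (4/5, -15, 28/5) → (14/5, -21, -2/5)

T(p) = (14/5, -21, -2/5)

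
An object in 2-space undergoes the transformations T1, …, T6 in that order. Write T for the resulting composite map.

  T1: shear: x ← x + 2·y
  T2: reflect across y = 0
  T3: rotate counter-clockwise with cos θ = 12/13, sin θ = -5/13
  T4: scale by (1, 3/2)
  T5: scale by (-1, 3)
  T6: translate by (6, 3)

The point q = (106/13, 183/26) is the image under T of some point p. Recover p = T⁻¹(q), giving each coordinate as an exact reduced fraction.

p = (-7/3, 0)

T1 = [1 2 0; 0 1 0; 0 0 1]
T2·T1 = [1 2 0; 0 -1 0; 0 0 1]
T3·…·T1 = [12/13 19/13 0; -5/13 -22/13 0; 0 0 1]
T4·…·T1 = [12/13 19/13 0; -15/26 -33/13 0; 0 0 1]
T5·…·T1 = [-12/13 -19/13 0; -45/26 -99/13 0; 0 0 1]
T6·…·T1 = [-12/13 -19/13 6; -45/26 -99/13 3; 0 0 1]
det M = 9/2; M⁻¹ = [-22/13 38/117 358/39; 5/13 -8/39 -22/13; 0 0 1]
M⁻¹ · (106/13, 183/26)ᵀ = (-7/3, 0)ᵀ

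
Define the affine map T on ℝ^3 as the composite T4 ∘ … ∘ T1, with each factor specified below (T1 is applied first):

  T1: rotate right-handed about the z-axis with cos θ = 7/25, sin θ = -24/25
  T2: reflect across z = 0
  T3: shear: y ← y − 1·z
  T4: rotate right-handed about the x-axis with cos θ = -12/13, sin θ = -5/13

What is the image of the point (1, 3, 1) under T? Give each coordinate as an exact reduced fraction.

T1 rotate right-handed about the z-axis with cos θ = 7/25, sin θ = -24/25: (1, 3, 1) → (79/25, -3/25, 1)
T2 reflect across z = 0: (79/25, -3/25, 1) → (79/25, -3/25, -1)
T3 shear: y ← y − 1·z: (79/25, -3/25, -1) → (79/25, 22/25, -1)
T4 rotate right-handed about the x-axis with cos θ = -12/13, sin θ = -5/13: (79/25, 22/25, -1) → (79/25, -389/325, 38/65)

T(p) = (79/25, -389/325, 38/65)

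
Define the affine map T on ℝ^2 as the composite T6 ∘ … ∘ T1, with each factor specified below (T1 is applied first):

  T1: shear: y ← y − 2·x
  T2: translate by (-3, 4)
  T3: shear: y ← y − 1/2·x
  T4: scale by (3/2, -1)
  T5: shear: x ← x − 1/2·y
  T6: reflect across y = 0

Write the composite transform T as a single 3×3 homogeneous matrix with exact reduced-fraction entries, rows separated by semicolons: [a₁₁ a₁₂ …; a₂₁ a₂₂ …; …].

T1 = [1 0 0; -2 1 0; 0 0 1]
T2·T1 = [1 0 -3; -2 1 4; 0 0 1]
T3·…·T1 = [1 0 -3; -5/2 1 11/2; 0 0 1]
T4·…·T1 = [3/2 0 -9/2; 5/2 -1 -11/2; 0 0 1]
T5·…·T1 = [1/4 1/2 -7/4; 5/2 -1 -11/2; 0 0 1]
T6·…·T1 = [1/4 1/2 -7/4; -5/2 1 11/2; 0 0 1]

T = [1/4 1/2 -7/4; -5/2 1 11/2; 0 0 1]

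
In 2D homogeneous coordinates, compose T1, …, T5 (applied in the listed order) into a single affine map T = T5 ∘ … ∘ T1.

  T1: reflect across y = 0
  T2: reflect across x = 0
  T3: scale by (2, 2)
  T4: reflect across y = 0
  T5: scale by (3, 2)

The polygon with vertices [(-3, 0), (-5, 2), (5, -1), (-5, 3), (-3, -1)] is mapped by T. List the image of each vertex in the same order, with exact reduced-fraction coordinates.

T1 reflect across y = 0: (-3, 0) → (-3, 0); (-5, 2) → (-5, -2); (5, -1) → (5, 1); (-5, 3) → (-5, -3); (-3, -1) → (-3, 1)
T2 reflect across x = 0: (-3, 0) → (3, 0); (-5, -2) → (5, -2); (5, 1) → (-5, 1); (-5, -3) → (5, -3); (-3, 1) → (3, 1)
T3 scale by (2, 2): (3, 0) → (6, 0); (5, -2) → (10, -4); (-5, 1) → (-10, 2); (5, -3) → (10, -6); (3, 1) → (6, 2)
T4 reflect across y = 0: (6, 0) → (6, 0); (10, -4) → (10, 4); (-10, 2) → (-10, -2); (10, -6) → (10, 6); (6, 2) → (6, -2)
T5 scale by (3, 2): (6, 0) → (18, 0); (10, 4) → (30, 8); (-10, -2) → (-30, -4); (10, 6) → (30, 12); (6, -2) → (18, -4)

image vertices: (18, 0), (30, 8), (-30, -4), (30, 12), (18, -4)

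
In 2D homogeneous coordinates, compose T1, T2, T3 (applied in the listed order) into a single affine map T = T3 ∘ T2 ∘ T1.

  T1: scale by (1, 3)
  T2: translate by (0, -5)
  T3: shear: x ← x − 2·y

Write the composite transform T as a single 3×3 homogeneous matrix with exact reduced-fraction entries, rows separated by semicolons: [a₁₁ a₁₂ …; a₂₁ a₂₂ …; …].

T = [1 -6 10; 0 3 -5; 0 0 1]

T1 = [1 0 0; 0 3 0; 0 0 1]
T2·T1 = [1 0 0; 0 3 -5; 0 0 1]
T3·…·T1 = [1 -6 10; 0 3 -5; 0 0 1]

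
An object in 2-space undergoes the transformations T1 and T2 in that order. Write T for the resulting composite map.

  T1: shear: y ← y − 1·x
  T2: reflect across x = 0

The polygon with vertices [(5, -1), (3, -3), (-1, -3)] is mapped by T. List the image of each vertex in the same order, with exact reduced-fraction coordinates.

image vertices: (-5, -6), (-3, -6), (1, -2)

T1 shear: y ← y − 1·x: (5, -1) → (5, -6); (3, -3) → (3, -6); (-1, -3) → (-1, -2)
T2 reflect across x = 0: (5, -6) → (-5, -6); (3, -6) → (-3, -6); (-1, -2) → (1, -2)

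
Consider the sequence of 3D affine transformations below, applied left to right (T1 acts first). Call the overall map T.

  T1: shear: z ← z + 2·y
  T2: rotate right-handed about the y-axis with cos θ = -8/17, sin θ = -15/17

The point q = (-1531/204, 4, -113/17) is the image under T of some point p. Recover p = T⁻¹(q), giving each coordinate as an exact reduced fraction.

T1 = [1 0 0 0; 0 1 0 0; 0 2 1 0; 0 0 0 1]
T2·T1 = [-8/17 -30/17 -15/17 0; 0 1 0 0; 15/17 -16/17 -8/17 0; 0 0 0 1]
det M = 1; M⁻¹ = [-8/17 0 15/17 0; 0 1 0 0; -15/17 -2 -8/17 0; 0 0 0 1]
M⁻¹ · (-1531/204, 4, -113/17)ᵀ = (-7/3, 4, 7/4)ᵀ

p = (-7/3, 4, 7/4)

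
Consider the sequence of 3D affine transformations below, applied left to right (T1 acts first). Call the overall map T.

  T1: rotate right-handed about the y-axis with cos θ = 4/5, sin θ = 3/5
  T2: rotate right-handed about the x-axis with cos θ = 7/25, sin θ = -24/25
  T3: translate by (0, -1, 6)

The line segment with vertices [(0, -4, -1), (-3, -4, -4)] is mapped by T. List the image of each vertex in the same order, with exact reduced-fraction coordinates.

T1 rotate right-handed about the y-axis with cos θ = 4/5, sin θ = 3/5: (0, -4, -1) → (-3/5, -4, -4/5); (-3, -4, -4) → (-24/5, -4, -7/5)
T2 rotate right-handed about the x-axis with cos θ = 7/25, sin θ = -24/25: (-3/5, -4, -4/5) → (-3/5, -236/125, 452/125); (-24/5, -4, -7/5) → (-24/5, -308/125, 431/125)
T3 translate by (0, -1, 6): (-3/5, -236/125, 452/125) → (-3/5, -361/125, 1202/125); (-24/5, -308/125, 431/125) → (-24/5, -433/125, 1181/125)

image vertices: (-3/5, -361/125, 1202/125), (-24/5, -433/125, 1181/125)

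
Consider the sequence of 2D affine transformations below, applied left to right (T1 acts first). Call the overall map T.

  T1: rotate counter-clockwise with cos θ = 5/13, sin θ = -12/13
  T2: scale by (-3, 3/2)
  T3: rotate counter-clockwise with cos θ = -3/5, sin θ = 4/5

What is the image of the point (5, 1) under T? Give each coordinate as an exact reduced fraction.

T(p) = (51/5, -393/130)

T1 rotate counter-clockwise with cos θ = 5/13, sin θ = -12/13: (5, 1) → (37/13, -55/13)
T2 scale by (-3, 3/2): (37/13, -55/13) → (-111/13, -165/26)
T3 rotate counter-clockwise with cos θ = -3/5, sin θ = 4/5: (-111/13, -165/26) → (51/5, -393/130)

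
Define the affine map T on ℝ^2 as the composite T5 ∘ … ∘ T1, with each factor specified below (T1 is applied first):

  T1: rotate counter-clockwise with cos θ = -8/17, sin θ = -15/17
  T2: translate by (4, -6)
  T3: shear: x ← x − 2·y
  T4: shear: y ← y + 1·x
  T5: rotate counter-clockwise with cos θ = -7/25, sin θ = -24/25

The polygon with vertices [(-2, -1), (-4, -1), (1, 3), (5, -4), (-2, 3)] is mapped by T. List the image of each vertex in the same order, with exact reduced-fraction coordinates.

image vertices: (1813/425, -5659/425), (21/5, -53/5), (639/85, -2202/85), (906/425, -6983/425), (3153/425, -9279/425)

T1 rotate counter-clockwise with cos θ = -8/17, sin θ = -15/17: (-2, -1) → (1/17, 38/17); (-4, -1) → (1, 4); (1, 3) → (37/17, -39/17); (5, -4) → (-100/17, -43/17); (-2, 3) → (61/17, 6/17)
T2 translate by (4, -6): (1/17, 38/17) → (69/17, -64/17); (1, 4) → (5, -2); (37/17, -39/17) → (105/17, -141/17); (-100/17, -43/17) → (-32/17, -145/17); (61/17, 6/17) → (129/17, -96/17)
T3 shear: x ← x − 2·y: (69/17, -64/17) → (197/17, -64/17); (5, -2) → (9, -2); (105/17, -141/17) → (387/17, -141/17); (-32/17, -145/17) → (258/17, -145/17); (129/17, -96/17) → (321/17, -96/17)
T4 shear: y ← y + 1·x: (197/17, -64/17) → (197/17, 133/17); (9, -2) → (9, 7); (387/17, -141/17) → (387/17, 246/17); (258/17, -145/17) → (258/17, 113/17); (321/17, -96/17) → (321/17, 225/17)
T5 rotate counter-clockwise with cos θ = -7/25, sin θ = -24/25: (197/17, 133/17) → (1813/425, -5659/425); (9, 7) → (21/5, -53/5); (387/17, 246/17) → (639/85, -2202/85); (258/17, 113/17) → (906/425, -6983/425); (321/17, 225/17) → (3153/425, -9279/425)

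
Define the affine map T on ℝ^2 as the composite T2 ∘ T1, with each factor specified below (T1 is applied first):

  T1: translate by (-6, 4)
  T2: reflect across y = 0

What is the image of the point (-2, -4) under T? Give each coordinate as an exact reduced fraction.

T1 translate by (-6, 4): (-2, -4) → (-8, 0)
T2 reflect across y = 0: (-8, 0) → (-8, 0)

T(p) = (-8, 0)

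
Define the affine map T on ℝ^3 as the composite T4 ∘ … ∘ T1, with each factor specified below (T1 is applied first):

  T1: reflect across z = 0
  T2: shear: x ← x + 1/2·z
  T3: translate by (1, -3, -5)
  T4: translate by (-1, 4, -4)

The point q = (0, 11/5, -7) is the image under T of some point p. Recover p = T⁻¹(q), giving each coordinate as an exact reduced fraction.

T1 = [1 0 0 0; 0 1 0 0; 0 0 -1 0; 0 0 0 1]
T2·T1 = [1 0 -1/2 0; 0 1 0 0; 0 0 -1 0; 0 0 0 1]
T3·…·T1 = [1 0 -1/2 1; 0 1 0 -3; 0 0 -1 -5; 0 0 0 1]
T4·…·T1 = [1 0 -1/2 0; 0 1 0 1; 0 0 -1 -9; 0 0 0 1]
det M = -1; M⁻¹ = [1 0 -1/2 -9/2; 0 1 0 -1; 0 0 -1 -9; 0 0 0 1]
M⁻¹ · (0, 11/5, -7)ᵀ = (-1, 6/5, -2)ᵀ

p = (-1, 6/5, -2)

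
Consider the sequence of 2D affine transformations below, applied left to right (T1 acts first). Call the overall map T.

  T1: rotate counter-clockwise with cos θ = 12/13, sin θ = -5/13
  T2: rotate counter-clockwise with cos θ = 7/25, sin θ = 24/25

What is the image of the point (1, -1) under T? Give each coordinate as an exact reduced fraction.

T(p) = (457/325, 49/325)

T1 rotate counter-clockwise with cos θ = 12/13, sin θ = -5/13: (1, -1) → (7/13, -17/13)
T2 rotate counter-clockwise with cos θ = 7/25, sin θ = 24/25: (7/13, -17/13) → (457/325, 49/325)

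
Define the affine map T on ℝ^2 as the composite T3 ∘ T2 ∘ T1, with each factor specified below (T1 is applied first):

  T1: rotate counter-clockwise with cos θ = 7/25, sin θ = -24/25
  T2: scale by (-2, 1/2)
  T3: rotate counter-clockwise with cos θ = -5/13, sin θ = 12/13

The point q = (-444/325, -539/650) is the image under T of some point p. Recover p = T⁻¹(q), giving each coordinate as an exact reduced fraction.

T1 = [7/25 24/25 0; -24/25 7/25 0; 0 0 1]
T2·T1 = [-14/25 -48/25 0; -12/25 7/50 0; 0 0 1]
T3·…·T1 = [214/325 198/325 0; -108/325 -1187/650 0; 0 0 1]
det M = -1; M⁻¹ = [1187/650 198/325 0; -108/325 -214/325 0; 0 0 1]
M⁻¹ · (-444/325, -539/650)ᵀ = (-3, 1)ᵀ

p = (-3, 1)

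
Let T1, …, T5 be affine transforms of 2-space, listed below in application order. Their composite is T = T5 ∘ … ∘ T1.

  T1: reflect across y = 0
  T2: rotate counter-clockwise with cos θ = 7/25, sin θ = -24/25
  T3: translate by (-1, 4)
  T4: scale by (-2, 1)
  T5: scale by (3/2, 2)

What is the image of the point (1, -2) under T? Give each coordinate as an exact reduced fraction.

T1 reflect across y = 0: (1, -2) → (1, 2)
T2 rotate counter-clockwise with cos θ = 7/25, sin θ = -24/25: (1, 2) → (11/5, -2/5)
T3 translate by (-1, 4): (11/5, -2/5) → (6/5, 18/5)
T4 scale by (-2, 1): (6/5, 18/5) → (-12/5, 18/5)
T5 scale by (3/2, 2): (-12/5, 18/5) → (-18/5, 36/5)

T(p) = (-18/5, 36/5)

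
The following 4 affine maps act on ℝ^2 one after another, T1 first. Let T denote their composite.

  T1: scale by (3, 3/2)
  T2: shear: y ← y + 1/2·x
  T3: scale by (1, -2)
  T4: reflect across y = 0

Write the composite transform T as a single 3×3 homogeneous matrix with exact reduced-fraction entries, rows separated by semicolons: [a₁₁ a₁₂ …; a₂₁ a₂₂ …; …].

T = [3 0 0; 3 3 0; 0 0 1]

T1 = [3 0 0; 0 3/2 0; 0 0 1]
T2·T1 = [3 0 0; 3/2 3/2 0; 0 0 1]
T3·…·T1 = [3 0 0; -3 -3 0; 0 0 1]
T4·…·T1 = [3 0 0; 3 3 0; 0 0 1]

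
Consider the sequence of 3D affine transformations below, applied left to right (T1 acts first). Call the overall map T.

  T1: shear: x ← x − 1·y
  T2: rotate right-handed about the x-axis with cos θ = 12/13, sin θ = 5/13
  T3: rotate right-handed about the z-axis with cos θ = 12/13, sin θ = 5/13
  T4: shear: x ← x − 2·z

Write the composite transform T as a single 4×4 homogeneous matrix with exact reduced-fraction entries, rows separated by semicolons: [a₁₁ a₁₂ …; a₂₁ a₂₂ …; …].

T1 = [1 -1 0 0; 0 1 0 0; 0 0 1 0; 0 0 0 1]
T2·T1 = [1 -1 0 0; 0 12/13 -5/13 0; 0 5/13 12/13 0; 0 0 0 1]
T3·…·T1 = [12/13 -216/169 25/169 0; 5/13 79/169 -60/169 0; 0 5/13 12/13 0; 0 0 0 1]
T4·…·T1 = [12/13 -346/169 -287/169 0; 5/13 79/169 -60/169 0; 0 5/13 12/13 0; 0 0 0 1]

T = [12/13 -346/169 -287/169 0; 5/13 79/169 -60/169 0; 0 5/13 12/13 0; 0 0 0 1]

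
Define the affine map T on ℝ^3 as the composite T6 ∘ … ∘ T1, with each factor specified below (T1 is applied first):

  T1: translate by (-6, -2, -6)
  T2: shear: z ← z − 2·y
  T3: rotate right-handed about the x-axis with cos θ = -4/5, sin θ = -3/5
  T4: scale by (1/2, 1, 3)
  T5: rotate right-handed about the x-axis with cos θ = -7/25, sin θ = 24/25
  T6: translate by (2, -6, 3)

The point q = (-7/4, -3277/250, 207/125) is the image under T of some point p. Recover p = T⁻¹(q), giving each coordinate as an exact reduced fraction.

T1 = [1 0 0 -6; 0 1 0 -2; 0 0 1 -6; 0 0 0 1]
T2·T1 = [1 0 0 -6; 0 1 0 -2; 0 -2 1 -2; 0 0 0 1]
T3·…·T1 = [1 0 0 -6; 0 -2 3/5 2/5; 0 1 -4/5 14/5; 0 0 0 1]
T4·…·T1 = [1/2 0 0 -3; 0 -2 3/5 2/5; 0 3 -12/5 42/5; 0 0 0 1]
T5·…·T1 = [1/2 0 0 -3; 0 -58/25 267/125 -1022/125; 0 -69/25 156/125 -246/125; 0 0 0 1]
T6·…·T1 = [1/2 0 0 -1; 0 -58/25 267/125 -1772/125; 0 -69/25 156/125 129/125; 0 0 0 1]
det M = 3/2; M⁻¹ = [2 0 0 2; 0 52/125 -89/125 829/125; 0 23/25 -58/75 346/25; 0 0 0 1]
M⁻¹ · (-7/4, -3277/250, 207/125)ᵀ = (-3/2, 0, 1/2)ᵀ

p = (-3/2, 0, 1/2)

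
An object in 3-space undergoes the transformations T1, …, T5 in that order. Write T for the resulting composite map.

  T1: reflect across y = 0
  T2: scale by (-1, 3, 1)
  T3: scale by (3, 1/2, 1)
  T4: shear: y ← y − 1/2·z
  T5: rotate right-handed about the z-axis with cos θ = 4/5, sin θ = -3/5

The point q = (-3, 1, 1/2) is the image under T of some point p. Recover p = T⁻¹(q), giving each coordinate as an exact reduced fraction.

p = (1, 1/2, 1/2)

T1 = [1 0 0 0; 0 -1 0 0; 0 0 1 0; 0 0 0 1]
T2·T1 = [-1 0 0 0; 0 -3 0 0; 0 0 1 0; 0 0 0 1]
T3·…·T1 = [-3 0 0 0; 0 -3/2 0 0; 0 0 1 0; 0 0 0 1]
T4·…·T1 = [-3 0 0 0; 0 -3/2 -1/2 0; 0 0 1 0; 0 0 0 1]
T5·…·T1 = [-12/5 -9/10 -3/10 0; 9/5 -6/5 -2/5 0; 0 0 1 0; 0 0 0 1]
det M = 9/2; M⁻¹ = [-4/15 1/5 0 0; -2/5 -8/15 -1/3 0; 0 0 1 0; 0 0 0 1]
M⁻¹ · (-3, 1, 1/2)ᵀ = (1, 1/2, 1/2)ᵀ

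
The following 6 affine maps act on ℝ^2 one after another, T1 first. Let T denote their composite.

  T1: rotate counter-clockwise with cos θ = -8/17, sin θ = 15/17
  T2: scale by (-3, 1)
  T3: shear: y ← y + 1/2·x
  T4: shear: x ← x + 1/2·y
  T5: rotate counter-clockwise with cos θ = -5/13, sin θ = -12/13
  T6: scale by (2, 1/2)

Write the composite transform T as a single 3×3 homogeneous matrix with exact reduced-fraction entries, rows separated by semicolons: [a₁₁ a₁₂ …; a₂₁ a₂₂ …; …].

T = [21/17 -349/442 0; -45/34 -1399/884 0; 0 0 1]

T1 = [-8/17 -15/17 0; 15/17 -8/17 0; 0 0 1]
T2·T1 = [24/17 45/17 0; 15/17 -8/17 0; 0 0 1]
T3·…·T1 = [24/17 45/17 0; 27/17 29/34 0; 0 0 1]
T4·…·T1 = [75/34 209/68 0; 27/17 29/34 0; 0 0 1]
T5·…·T1 = [21/34 -349/884 0; -45/17 -1399/442 0; 0 0 1]
T6·…·T1 = [21/17 -349/442 0; -45/34 -1399/884 0; 0 0 1]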